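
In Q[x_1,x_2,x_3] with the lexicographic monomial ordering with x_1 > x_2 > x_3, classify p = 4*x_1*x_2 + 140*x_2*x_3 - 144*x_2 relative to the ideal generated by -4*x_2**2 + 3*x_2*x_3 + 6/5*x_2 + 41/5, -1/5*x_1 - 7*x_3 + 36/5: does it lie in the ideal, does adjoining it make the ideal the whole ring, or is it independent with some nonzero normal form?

4*x_1*x_2 + 140*x_2*x_3 - 144*x_2 lies in I (it reduces to 0).

First compute the reduced Gröbner basis of I by Buchberger's algorithm.
f_1 = -4*x_2**2 + 3*x_2*x_3 + 6/5*x_2 + 41/5, LT = x_2**2.
f_2 = -1/5*x_1 - 7*x_3 + 36/5, LT = x_1.

The S-polynomials (S(f_1,f_2)) all reduce to 0 modulo the current basis, so we have a Gröbner basis.
Inter-reduce: drop elements whose leading term is divisible by another's, tail-reduce, and make monic.
Reduced Gröbner basis: {x_1 + 35*x_3 - 36, x_2**2 - 3/4*x_2*x_3 - 3/10*x_2 - 41/20}.
Label its elements g_1 = x_1 + 35*x_3 - 36, g_2 = x_2**2 - 3/4*x_2*x_3 - 3/10*x_2 - 41/20.

Reduce p = 4*x_1*x_2 + 140*x_2*x_3 - 144*x_2 modulo G:
  leading term x_1*x_2: subtract (4*x_2)·g_1 from 4*x_1*x_2 + 140*x_2*x_3 - 144*x_2 → 0
  normal form = 0.
Since the normal form is 0, p ∈ I.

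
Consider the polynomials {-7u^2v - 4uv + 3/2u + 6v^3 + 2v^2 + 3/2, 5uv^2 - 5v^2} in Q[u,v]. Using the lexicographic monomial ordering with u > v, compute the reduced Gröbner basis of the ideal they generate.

Buchberger's algorithm terminates because the ascending chain of leading-term ideals stabilizes.

f_1 = -7u^2v - 4uv + 3/2u + 6v^3 + 2v^2 + 3/2, LT = u^2v.
f_2 = 5uv^2 - 5v^2, LT = uv^2.

S(f_1,f_2): lcm = u^2v^2. S = 11/7uv^2 - 3/14uv - 6/7v^4 - 2/7v^3 - 3/14v.
  leading term uv^2: subtract (11/35)·f_2 from 11/7uv^2 - 3/14uv - 6/7v^4 - 2/7v^3 - 3/14v → -3/14uv - 6/7v^4 - 2/7v^3 + 11/7v^2 - 3/14v
  leading term uv: no divisor's leading term divides it; move -3/14uv to the remainder.
  leading term v^4: no divisor's leading term divides it; move -6/7v^4 to the remainder.
  leading term v^3: no divisor's leading term divides it; move -2/7v^3 to the remainder.
  leading term v^2: no divisor's leading term divides it; move 11/7v^2 to the remainder.
  leading term v: no divisor's leading term divides it; move -3/14v to the remainder.
  remainder -3/14uv - 6/7v^4 - 2/7v^3 + 11/7v^2 - 3/14v ≠ 0; add g_3 = -3/14uv - 6/7v^4 - 2/7v^3 + 11/7v^2 - 3/14v to the basis.

S(f_1,g_3): lcm = u^2v. S = -4uv^4 - 4/3uv^3 + 22/3uv^2 - 3/7uv - 3/14u - 6/7v^3 - 2/7v^2 - 3/14.
  leading term uv^4: subtract (-4/5v^2)·f_2 from -4uv^4 - 4/3uv^3 + 22/3uv^2 - 3/7uv - 3/14u - 6/7v^3 - 2/7v^2 - 3/14 → -4/3uv^3 + 22/3uv^2 - 3/7uv - 3/14u - 4v^4 - 6/7v^3 - 2/7v^2 - 3/14
  leading term uv^3: subtract (-4/15v)·f_2 from -4/3uv^3 + 22/3uv^2 - 3/7uv - 3/14u - 4v^4 - 6/7v^3 - 2/7v^2 - 3/14 → 22/3uv^2 - 3/7uv - 3/14u - 4v^4 - 46/21v^3 - 2/7v^2 - 3/14
  leading term uv^2: subtract (22/15)·f_2 from 22/3uv^2 - 3/7uv - 3/14u - 4v^4 - 46/21v^3 - 2/7v^2 - 3/14 → -3/7uv - 3/14u - 4v^4 - 46/21v^3 + 148/21v^2 - 3/14
  leading term uv: subtract (2)·g_3 from -3/7uv - 3/14u - 4v^4 - 46/21v^3 + 148/21v^2 - 3/14 → -3/14u - 16/7v^4 - 34/21v^3 + 82/21v^2 + 3/7v - 3/14
  leading term u: no divisor's leading term divides it; move -3/14u to the remainder.
  leading term v^4: no divisor's leading term divides it; move -16/7v^4 to the remainder.
  leading term v^3: no divisor's leading term divides it; move -34/21v^3 to the remainder.
  leading term v^2: no divisor's leading term divides it; move 82/21v^2 to the remainder.
  leading term v: no divisor's leading term divides it; move 3/7v to the remainder.
  leading term 1: no divisor's leading term divides it; move -3/14 to the remainder.
  remainder -3/14u - 16/7v^4 - 34/21v^3 + 82/21v^2 + 3/7v - 3/14 ≠ 0; add g_4 = -3/14u - 16/7v^4 - 34/21v^3 + 82/21v^2 + 3/7v - 3/14 to the basis.

S(f_2,g_3): lcm = uv^2. S = -4v^5 - 4/3v^4 + 22/3v^3 - 2v^2.
  leading term v^5: no divisor's leading term divides it; move -4v^5 to the remainder.
  leading term v^4: no divisor's leading term divides it; move -4/3v^4 to the remainder.
  leading term v^3: no divisor's leading term divides it; move 22/3v^3 to the remainder.
  leading term v^2: no divisor's leading term divides it; move -2v^2 to the remainder.
  remainder -4v^5 - 4/3v^4 + 22/3v^3 - 2v^2 ≠ 0; add g_5 = -4v^5 - 4/3v^4 + 22/3v^3 - 2v^2 to the basis.

The other S-polynomials (S(f_1,g_4), S(f_2,g_4), S(g_3,g_4), S(f_1,g_5), S(f_2,g_5), S(g_3,g_5), S(g_4,g_5)) all reduce to 0 modulo the current basis, so we have a Gröbner basis.
Inter-reduce: drop elements whose leading term is divisible by another's, tail-reduce, and make monic.

G = {u + 32/3v^4 + 68/9v^3 - 164/9v^2 - 2v + 1, v^5 + 1/3v^4 - 11/6v^3 + 1/2v^2}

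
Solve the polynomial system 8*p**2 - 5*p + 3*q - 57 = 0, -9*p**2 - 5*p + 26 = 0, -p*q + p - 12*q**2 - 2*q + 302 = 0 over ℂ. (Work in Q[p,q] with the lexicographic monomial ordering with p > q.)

Compute a lex Gröbner basis by Buchberger's algorithm.
f_1 = 8*p**2 - 5*p + 3*q - 57, LT = p**2.
f_2 = -9*p**2 - 5*p + 26, LT = p**2.
f_3 = -p*q + p - 12*q**2 - 2*q + 302, LT = p*q.

S(f_1,f_2): lcm = p**2. S = -85/72*p + 3/8*q - 305/72.
  leading term p: no divisor's leading term divides it; move -85/72*p to the remainder.
  leading term q: no divisor's leading term divides it; move 3/8*q to the remainder.
  leading term 1: no divisor's leading term divides it; move -305/72 to the remainder.
  remainder -85/72*p + 3/8*q - 305/72 ≠ 0; add h_4 = -85/72*p + 3/8*q - 305/72 to the basis.

S(f_1,f_3): lcm = p**2*q. S = p**2 - 12*p*q**2 - 21/8*p*q + 302*p + 3/8*q**2 - 57/8*q.
  leading term p**2: subtract (1/8)·f_1 from p**2 - 12*p*q**2 - 21/8*p*q + 302*p + 3/8*q**2 - 57/8*q → -12*p*q**2 - 21/8*p*q + 2421/8*p + 3/8*q**2 - 15/2*q + 57/8
  leading term p*q**2: subtract (12*q)·f_3 from -12*p*q**2 - 21/8*p*q + 2421/8*p + 3/8*q**2 - 15/2*q + 57/8 → -117/8*p*q + 2421/8*p + 144*q**3 + 195/8*q**2 - 7263/2*q + 57/8
  leading term p*q: subtract (117/8)·f_3 from -117/8*p*q + 2421/8*p + 144*q**3 + 195/8*q**2 - 7263/2*q + 57/8 → 288*p + 144*q**3 + 1599/8*q**2 - 14409/4*q - 35277/8
  leading term p: subtract (-20736/85)·h_4 from 288*p + 144*q**3 + 1599/8*q**2 - 14409/4*q - 35277/8 → 144*q**3 + 1599/8*q**2 - 1193661/340*q - 740253/136
  leading term q**3: no divisor's leading term divides it; move 144*q**3 to the remainder.
  leading term q**2: no divisor's leading term divides it; move 1599/8*q**2 to the remainder.
  leading term q: no divisor's leading term divides it; move -1193661/340*q to the remainder.
  leading term 1: no divisor's leading term divides it; move -740253/136 to the remainder.
  remainder 144*q**3 + 1599/8*q**2 - 1193661/340*q - 740253/136 ≠ 0; add h_5 = 144*q**3 + 1599/8*q**2 - 1193661/340*q - 740253/136 to the basis.

S(f_2,f_3): lcm = p**2*q. S = p**2 - 12*p*q**2 - 13/9*p*q + 302*p - 26/9*q.
  leading term p**2: subtract (1/8)·f_1 from p**2 - 12*p*q**2 - 13/9*p*q + 302*p - 26/9*q → -12*p*q**2 - 13/9*p*q + 2421/8*p - 235/72*q + 57/8
  leading term p*q**2: subtract (12*q)·f_3 from -12*p*q**2 - 13/9*p*q + 2421/8*p - 235/72*q + 57/8 → -121/9*p*q + 2421/8*p + 144*q**3 + 24*q**2 - 261163/72*q + 57/8
  leading term p*q: subtract (121/9)·f_3 from -121/9*p*q + 2421/8*p + 144*q**3 + 24*q**2 - 261163/72*q + 57/8 → 20821/72*p + 144*q**3 + 556/3*q**2 - 28803/8*q - 291823/72
  leading term p: subtract (-20821/85)·h_4 from 20821/72*p + 144*q**3 + 556/3*q**2 - 28803/8*q - 291823/72 → 144*q**3 + 556/3*q**2 - 298224/85*q - 259628/51
  leading term q**3: subtract (1)·h_5 from 144*q**3 + 556/3*q**2 - 298224/85*q - 259628/51 → -349/24*q**2 + 9/4*q + 8455/24
  leading term q**2: no divisor's leading term divides it; move -349/24*q**2 to the remainder.
  leading term q: no divisor's leading term divides it; move 9/4*q to the remainder.
  leading term 1: no divisor's leading term divides it; move 8455/24 to the remainder.
  remainder -349/24*q**2 + 9/4*q + 8455/24 ≠ 0; add h_6 = -349/24*q**2 + 9/4*q + 8455/24 to the basis.

S(f_1,h_4): lcm = p**2. S = 27/85*p*q - 573/136*p + 3/8*q - 57/8.
  leading term p*q: subtract (-27/85)·f_3 from 27/85*p*q - 573/136*p + 3/8*q - 57/8 → -2649/680*p - 324/85*q**2 - 177/680*q + 60387/680
  leading term p: subtract (23841/7225)·h_4 from -2649/680*p - 324/85*q**2 - 177/680*q + 60387/680 → -324/85*q**2 - 10821/7225*q + 148521/1445
  leading term q**2: subtract (7776/29665)·h_6 from -324/85*q**2 - 10821/7225*q + 148521/1445 → -5263689/2521525*q + 5263689/504305
  leading term q: no divisor's leading term divides it; move -5263689/2521525*q to the remainder.
  leading term 1: no divisor's leading term divides it; move 5263689/504305 to the remainder.
  remainder -5263689/2521525*q + 5263689/504305 ≠ 0; add h_7 = -5263689/2521525*q + 5263689/504305 to the basis.

The other S-polynomials (S(f_2,h_4), S(f_3,h_4), S(f_1,h_5), S(f_2,h_5), S(f_3,h_5), S(h_4,h_5), S(f_1,h_6), S(f_2,h_6), S(f_3,h_6), S(h_4,h_6), S(h_5,h_6), S(f_1,h_7), S(f_2,h_7), S(f_3,h_7), S(h_4,h_7), S(h_5,h_7), S(h_6,h_7)) all reduce to 0 modulo the current basis, so we have a Gröbner basis.
Inter-reduce: drop elements whose leading term is divisible by another's, tail-reduce, and make monic.
Reduced Gröbner basis: {p + 2, q - 5}.

From the last basis element, q - 5 = 0, so q takes values in {5}. Each choice, substituted upward through the basis, yields the corresponding point(s) of the solution set.
  q = 5: the earlier basis element becomes p + 2 = 0, giving p = -2 — point (-2, 5).
Each listed point satisfies every original equation (direct substitution).

{(-2, 5)}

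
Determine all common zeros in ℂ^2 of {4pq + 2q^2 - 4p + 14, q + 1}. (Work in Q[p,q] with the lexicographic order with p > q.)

{(2, -1)}

Compute a lex Gröbner basis by Buchberger's algorithm.
f_1 = 4pq - 4p + 2q^2 + 14, LT = pq.
f_2 = q + 1, LT = q.

S(f_1,f_2): lcm = pq. S = -2p + 1/2q^2 + 7/2.
  leading term p: no divisor's leading term divides it; move -2p to the remainder.
  leading term q^2: subtract (1/2q)·f_2 from 1/2q^2 + 7/2 → -1/2q + 7/2
  leading term q: subtract (-1/2)·f_2 from -1/2q + 7/2 → 4
  leading term 1: no divisor's leading term divides it; move 4 to the remainder.
  remainder -2p + 4 ≠ 0; add h_3 = -2p + 4 to the basis.

S(f_1,h_3): lcm = pq. S = -p + 1/2q^2 + 2q + 7/2.
  leading term p: subtract (1/2)·h_3 from -p + 1/2q^2 + 2q + 7/2 → 1/2q^2 + 2q + 3/2
  leading term q^2: subtract (1/2q)·f_2 from 1/2q^2 + 2q + 3/2 → 3/2q + 3/2
  leading term q: subtract (3/2)·f_2 from 3/2q + 3/2 → 0
  remainder 0.

S(f_2,h_3): leading monomials are coprime, so the S-polynomial reduces to 0 (Buchberger's first criterion).
Every S-polynomial of the final basis reduces to 0, so we have a Gröbner basis.
Inter-reduce: drop elements whose leading term is divisible by another's, tail-reduce, and make monic.
Reduced Gröbner basis: {p - 2, q + 1}.

The lex basis is triangular: the last element involves only q. Solving q + 1 = 0 gives q ∈ {-1}; substituting each value into the earlier elements determines the remaining variables.
  q = -1: the earlier basis element becomes p - 2 = 0, giving p = 2 — point (2, -1).
Check: every point annihilates each of the original generators.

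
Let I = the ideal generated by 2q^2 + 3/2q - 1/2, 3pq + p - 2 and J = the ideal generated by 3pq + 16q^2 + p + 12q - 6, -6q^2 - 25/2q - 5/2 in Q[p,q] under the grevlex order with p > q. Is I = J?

Equality of ideals is decidable: compute both reduced Gröbner bases (unique for the ordering) and check whether they agree.
Buchberger on the first generating set:
f_1 = 2q^2 + 3/2q - 1/2, LT = q^2.
f_2 = 3pq + p - 2, LT = pq.

S(f_1,f_2): lcm = pq^2. S = 5/12pq - 1/4p + 2/3q.
  leading term pq: subtract (5/36)·f_2 from 5/12pq - 1/4p + 2/3q → -7/18p + 2/3q + 5/18
  leading term p: no divisor's leading term divides it; move -7/18p to the remainder.
  leading term q: no divisor's leading term divides it; move 2/3q to the remainder.
  leading term 1: no divisor's leading term divides it; move 5/18 to the remainder.
  remainder -7/18p + 2/3q + 5/18 ≠ 0; add g_3 = -7/18p + 2/3q + 5/18 to the basis.

The other S-polynomials (S(f_1,g_3), S(f_2,g_3)) all reduce to 0 modulo the current basis, so we have a Gröbner basis.
Inter-reduce: drop elements whose leading term is divisible by another's, tail-reduce, and make monic.
Reduced Gröbner basis: {q^2 + 3/4q - 1/4, p - 12/7q - 5/7}.

Buchberger on the second generating set:
h_1 = 3pq + 16q^2 + p + 12q - 6, LT = pq.
h_2 = -6q^2 - 25/2q - 5/2, LT = q^2.

S(h_1,h_2): lcm = pq^2. S = 16/3q^3 - 7/4pq + 4q^2 - 5/12p - 2q.
  leading term q^3: subtract (-8/9q)·h_2 from 16/3q^3 - 7/4pq + 4q^2 - 5/12p - 2q → -7/4pq - 64/9q^2 - 5/12p - 38/9q
  leading term pq: subtract (-7/12)·h_1 from -7/4pq - 64/9q^2 - 5/12p - 38/9q → 20/9q^2 + 1/6p + 25/9q - 7/2
  leading term q^2: subtract (-10/27)·h_2 from 20/9q^2 + 1/6p + 25/9q - 7/2 → 1/6p - 50/27q - 239/54
  leading term p: no divisor's leading term divides it; move 1/6p to the remainder.
  leading term q: no divisor's leading term divides it; move -50/27q to the remainder.
  leading term 1: no divisor's leading term divides it; move -239/54 to the remainder.
  remainder 1/6p - 50/27q - 239/54 ≠ 0; add k_3 = 1/6p - 50/27q - 239/54 to the basis.

The other S-polynomials (S(h_1,k_3), S(h_2,k_3)) all reduce to 0 modulo the current basis, so we have a Gröbner basis.
Inter-reduce: drop elements whose leading term is divisible by another's, tail-reduce, and make monic.
Reduced Gröbner basis: {q^2 + 25/12q + 5/12, p - 100/9q - 239/9}.

The bases are distinct; the ideals are different.

No, the ideals differ.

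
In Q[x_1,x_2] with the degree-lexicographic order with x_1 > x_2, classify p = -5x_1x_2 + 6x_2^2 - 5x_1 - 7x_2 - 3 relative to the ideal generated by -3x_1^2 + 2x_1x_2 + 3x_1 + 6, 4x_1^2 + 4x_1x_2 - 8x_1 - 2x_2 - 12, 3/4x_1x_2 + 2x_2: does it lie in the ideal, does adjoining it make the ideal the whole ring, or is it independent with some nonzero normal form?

First compute the reduced Gröbner basis of I by Buchberger's algorithm.
f_1 = -3x_1^2 + 2x_1x_2 + 3x_1 + 6, LT = x_1^2.
f_2 = 4x_1^2 + 4x_1x_2 - 8x_1 - 2x_2 - 12, LT = x_1^2.
f_3 = 3/4x_1x_2 + 2x_2, LT = x_1x_2.

S(f_1,f_2): lcm = x_1^2. S = -5/3x_1x_2 + x_1 + 1/2x_2 + 1.
  leading term x_1x_2: subtract (-20/9)·f_3 from -5/3x_1x_2 + x_1 + 1/2x_2 + 1 → x_1 + 89/18x_2 + 1
  leading term x_1: no divisor's leading term divides it; move x_1 to the remainder.
  leading term x_2: no divisor's leading term divides it; move 89/18x_2 to the remainder.
  leading term 1: no divisor's leading term divides it; move 1 to the remainder.
  remainder x_1 + 89/18x_2 + 1 ≠ 0; add h_4 = x_1 + 89/18x_2 + 1 to the basis.

S(f_1,f_3): lcm = x_1^2x_2. S = -2/3x_1x_2^2 - 11/3x_1x_2 - 2x_2.
  leading term x_1x_2^2: subtract (-8/9x_2)·f_3 from -2/3x_1x_2^2 - 11/3x_1x_2 - 2x_2 → -11/3x_1x_2 + 16/9x_2^2 - 2x_2
  leading term x_1x_2: subtract (-44/9)·f_3 from -11/3x_1x_2 + 16/9x_2^2 - 2x_2 → 16/9x_2^2 + 70/9x_2
  leading term x_2^2: no divisor's leading term divides it; move 16/9x_2^2 to the remainder.
  leading term x_2: no divisor's leading term divides it; move 70/9x_2 to the remainder.
  remainder 16/9x_2^2 + 70/9x_2 ≠ 0; add h_5 = 16/9x_2^2 + 70/9x_2 to the basis.

S(f_2,f_3): lcm = x_1^2x_2. S = x_1x_2^2 - 14/3x_1x_2 - 1/2x_2^2 - 3x_2.
  leading term x_1x_2^2: subtract (4/3x_2)·f_3 from x_1x_2^2 - 14/3x_1x_2 - 1/2x_2^2 - 3x_2 → -14/3x_1x_2 - 19/6x_2^2 - 3x_2
  leading term x_1x_2: subtract (-56/9)·f_3 from -14/3x_1x_2 - 19/6x_2^2 - 3x_2 → -19/6x_2^2 + 85/9x_2
  leading term x_2^2: subtract (-57/32)·h_5 from -19/6x_2^2 + 85/9x_2 → 3355/144x_2
  leading term x_2: no divisor's leading term divides it; move 3355/144x_2 to the remainder.
  remainder 3355/144x_2 ≠ 0; add h_6 = 3355/144x_2 to the basis.

S(f_1,h_4): lcm = x_1^2. S = -101/18x_1x_2 - 2x_1 - 2.
  leading term x_1x_2: subtract (-202/27)·f_3 from -101/18x_1x_2 - 2x_1 - 2 → -2x_1 + 404/27x_2 - 2
  leading term x_1: subtract (-2)·h_4 from -2x_1 + 404/27x_2 - 2 → 671/27x_2
  leading term x_2: subtract (16/15)·h_6 from 671/27x_2 → 0
  remainder 0.

S(f_2,h_4): lcm = x_1^2. S = -71/18x_1x_2 - 3x_1 - 1/2x_2 - 3.
  leading term x_1x_2: subtract (-142/27)·f_3 from -71/18x_1x_2 - 3x_1 - 1/2x_2 - 3 → -3x_1 + 541/54x_2 - 3
  leading term x_1: subtract (-3)·h_4 from -3x_1 + 541/54x_2 - 3 → 671/27x_2
  leading term x_2: subtract (16/15)·h_6 from 671/27x_2 → 0
  remainder 0.

S(f_3,h_4): lcm = x_1x_2. S = -89/18x_2^2 + 5/3x_2.
  leading term x_2^2: subtract (-89/32)·h_5 from -89/18x_2^2 + 5/3x_2 → 3355/144x_2
  leading term x_2: subtract (1)·h_6 from 3355/144x_2 → 0
  remainder 0.

S(f_1,h_5): leading monomials are coprime, so the S-polynomial reduces to 0 (Buchberger's first criterion).
S(f_2,h_5): leading monomials are coprime, so the S-polynomial reduces to 0 (Buchberger's first criterion).
S(f_3,h_5): lcm = x_1x_2^2. S = -35/8x_1x_2 + 8/3x_2^2.
  leading term x_1x_2: subtract (-35/6)·f_3 from -35/8x_1x_2 + 8/3x_2^2 → 8/3x_2^2 + 35/3x_2
  leading term x_2^2: subtract (3/2)·h_5 from 8/3x_2^2 + 35/3x_2 → 0
  remainder 0.

S(h_4,h_5): leading monomials are coprime, so the S-polynomial reduces to 0 (Buchberger's first criterion).
S(f_1,h_6): leading monomials are coprime, so the S-polynomial reduces to 0 (Buchberger's first criterion).
S(f_2,h_6): leading monomials are coprime, so the S-polynomial reduces to 0 (Buchberger's first criterion).
S(f_3,h_6): lcm = x_1x_2. S = 8/3x_2.
  leading term x_2: subtract (384/3355)·h_6 from 8/3x_2 → 0
  remainder 0.

S(h_4,h_6): leading monomials are coprime, so the S-polynomial reduces to 0 (Buchberger's first criterion).
S(h_5,h_6): lcm = x_2^2. S = 35/8x_2.
  leading term x_2: subtract (126/671)·h_6 from 35/8x_2 → 0
  remainder 0.

Every S-polynomial of the final basis reduces to 0, so we have a Gröbner basis.
Inter-reduce: drop elements whose leading term is divisible by another's, tail-reduce, and make monic.
Reduced Gröbner basis: {x_1 + 1, x_2}.
Label its elements g_1 = x_1 + 1, g_2 = x_2.

Reduce p = -5x_1x_2 + 6x_2^2 - 5x_1 - 7x_2 - 3 modulo G:
  leading term x_1x_2: subtract (-5x_2)·g_1 from -5x_1x_2 + 6x_2^2 - 5x_1 - 7x_2 - 3 → 6x_2^2 - 5x_1 - 2x_2 - 3
  leading term x_2^2: subtract (6x_2)·g_2 from 6x_2^2 - 5x_1 - 2x_2 - 3 → -5x_1 - 2x_2 - 3
  leading term x_1: subtract (-5)·g_1 from -5x_1 - 2x_2 - 3 → -2x_2 + 2
  leading term x_2: subtract (-2)·g_2 from -2x_2 + 2 → 2
  leading term 1: no divisor's leading term divides it; move 2 to the remainder.
  normal form = 2.
The normal form is nonzero, so p ∉ I. Since p minus its normal form lies in I, I + (p) = I + (r) where r = 2; decide whether this ideal is the whole ring.
Here r = 2 is a nonzero constant, hence a unit: 1 ∈ I + (p), the Gröbner basis of I + (p) is {1}, and the enlarged system has no common solution — adjoining p is inconsistent.

Adjoining -5x_1x_2 + 6x_2^2 - 5x_1 - 7x_2 - 3 makes the ideal the whole ring: the system is inconsistent.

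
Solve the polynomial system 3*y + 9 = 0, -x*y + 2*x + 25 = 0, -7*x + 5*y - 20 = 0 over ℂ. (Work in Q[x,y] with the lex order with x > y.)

{(-5, -3)}

Compute a lex Gröbner basis by Buchberger's algorithm.
f_1 = 3*y + 9, LT = y.
f_2 = -x*y + 2*x + 25, LT = x*y.
f_3 = -7*x + 5*y - 20, LT = x.

The S-polynomials (S(f_1,f_2), S(f_1,f_3), S(f_2,f_3)) all reduce to 0 modulo the current basis, so we have a Gröbner basis.
Inter-reduce: drop elements whose leading term is divisible by another's, tail-reduce, and make monic.
Reduced Gröbner basis: {x + 5, y + 3}.

The lex basis is triangular: the last element involves only y. Solving y + 3 = 0 gives y ∈ {-3}; substituting each value into the earlier elements determines the remaining variables.
  y = -3: the earlier basis element becomes x + 5 = 0, giving x = -5 — point (-5, -3).
Check: every point annihilates each of the original generators.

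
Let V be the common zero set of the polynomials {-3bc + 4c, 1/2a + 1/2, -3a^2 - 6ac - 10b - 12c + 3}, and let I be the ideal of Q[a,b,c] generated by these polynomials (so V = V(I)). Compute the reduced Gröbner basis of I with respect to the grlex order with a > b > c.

G = {c^2 + 20/9c, a + 1, b + 3/5c}

This is the nonlinear analogue of row-reducing a linear system.

f_1 = -3bc + 4c, LT = bc.
f_2 = 1/2a + 1/2, LT = a.
f_3 = -3a^2 - 6ac - 10b - 12c + 3, LT = a^2.

S(f_2,f_3): lcm = a^2. S = -2ac + a - 10/3b - 4c + 1.
  leading term ac: subtract (-4c)·f_2 from -2ac + a - 10/3b - 4c + 1 → a - 10/3b - 2c + 1
  leading term a: subtract (2)·f_2 from a - 10/3b - 2c + 1 → -10/3b - 2c
  leading term b: no divisor's leading term divides it; move -10/3b to the remainder.
  leading term c: no divisor's leading term divides it; move -2c to the remainder.
  remainder -10/3b - 2c ≠ 0; add g_4 = -10/3b - 2c to the basis.

S(f_1,g_4): lcm = bc. S = -3/5c^2 - 4/3c.
  leading term c^2: no divisor's leading term divides it; move -3/5c^2 to the remainder.
  leading term c: no divisor's leading term divides it; move -4/3c to the remainder.
  remainder -3/5c^2 - 4/3c ≠ 0; add g_5 = -3/5c^2 - 4/3c to the basis.

The other S-polynomials (S(f_1,f_2), S(f_1,f_3), S(f_2,g_4), S(f_3,g_4), S(f_1,g_5), S(f_2,g_5), S(f_3,g_5), S(g_4,g_5)) all reduce to 0 modulo the current basis, so we have a Gröbner basis.
Inter-reduce: drop elements whose leading term is divisible by another's, tail-reduce, and make monic.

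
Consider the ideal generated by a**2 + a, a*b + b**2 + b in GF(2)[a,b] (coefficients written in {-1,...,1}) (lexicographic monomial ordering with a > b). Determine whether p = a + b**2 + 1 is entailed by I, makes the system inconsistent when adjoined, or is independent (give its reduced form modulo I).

a + b**2 + 1 is independent of I; its normal form modulo I is a + b**2 + 1.

First compute the reduced Gröbner basis of I by Buchberger's algorithm.
f_1 = a**2 + a, LT = a**2.
f_2 = a*b + b**2 + b, LT = a*b.

S(f_1,f_2): lcm = a**2*b. S = a*b**2.
  leading term a*b**2: subtract (b)·f_2 from a*b**2 → b**3 + b**2
  leading term b**3: no divisor's leading term divides it; move b**3 to the remainder.
  leading term b**2: no divisor's leading term divides it; move b**2 to the remainder.
  remainder b**3 + b**2 ≠ 0; add h_3 = b**3 + b**2 to the basis.

The other S-polynomials (S(f_1,h_3), S(f_2,h_3)) all reduce to 0 modulo the current basis, so we have a Gröbner basis.
Inter-reduce: drop elements whose leading term is divisible by another's, tail-reduce, and make monic.
Reduced Gröbner basis: {a**2 + a, a*b + b**2 + b, b**3 + b**2}.
Label its elements g_1 = a**2 + a, g_2 = a*b + b**2 + b, g_3 = b**3 + b**2.

Reduce p = a + b**2 + 1 modulo G:
  leading term a: no divisor's leading term divides it; move a to the remainder.
  leading term b**2: no divisor's leading term divides it; move b**2 to the remainder.
  leading term 1: no divisor's leading term divides it; move 1 to the remainder.
  normal form = a + b**2 + 1.
The normal form is nonzero, so p ∉ I. Since p minus its normal form lies in I, I + (p) = I + (r) where r = a + b**2 + 1; decide whether this ideal is the whole ring.
Run Buchberger on G together with r (pairs among the g_i already reduce to 0 since G is a Gröbner basis):
g_1 = a**2 + a, LT = a**2.
g_2 = a*b + b**2 + b, LT = a*b.
g_3 = b**3 + b**2, LT = b**3.
r = a + b**2 + 1, LT = a.

The S-polynomials (S(g_1,g_2), S(g_1,g_3), S(g_1,r), S(g_2,g_3), S(g_2,r), S(g_3,r)) all reduce to 0 modulo the current basis, so we have a Gröbner basis.
Inter-reduce: drop elements whose leading term is divisible by another's, tail-reduce, and make monic.
Reduced Gröbner basis: {a + b**2 + 1, b**3 + b**2}.
The reduced Gröbner basis of I + (p) is {a + b**2 + 1, b**3 + b**2} ≠ {1}, a proper ideal, so the enlarged system stays consistent: p is independent of I, with normal form a + b**2 + 1.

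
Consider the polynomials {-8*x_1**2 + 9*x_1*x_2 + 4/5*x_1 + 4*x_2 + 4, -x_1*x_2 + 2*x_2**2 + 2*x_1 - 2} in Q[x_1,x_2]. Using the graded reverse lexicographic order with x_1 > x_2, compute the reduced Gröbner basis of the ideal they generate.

f_1 = -8*x_1**2 + 9*x_1*x_2 + 4/5*x_1 + 4*x_2 + 4, LT = x_1**2.
f_2 = -x_1*x_2 + 2*x_2**2 + 2*x_1 - 2, LT = x_1*x_2.

S(f_1,f_2): lcm = x_1**2*x_2. S = 7/8*x_1*x_2**2 + 2*x_1**2 - 1/10*x_1*x_2 - 1/2*x_2**2 - 2*x_1 - 1/2*x_2.
  leading term x_1*x_2**2: subtract (-7/8*x_2)·f_2 from 7/8*x_1*x_2**2 + 2*x_1**2 - 1/10*x_1*x_2 - 1/2*x_2**2 - 2*x_1 - 1/2*x_2 → 7/4*x_2**3 + 2*x_1**2 + 33/20*x_1*x_2 - 1/2*x_2**2 - 2*x_1 - 9/4*x_2
  leading term x_2**3: no divisor's leading term divides it; move 7/4*x_2**3 to the remainder.
  leading term x_1**2: subtract (-1/4)·f_1 from 2*x_1**2 + 33/20*x_1*x_2 - 1/2*x_2**2 - 2*x_1 - 9/4*x_2 → 39/10*x_1*x_2 - 1/2*x_2**2 - 9/5*x_1 - 5/4*x_2 + 1
  leading term x_1*x_2: subtract (-39/10)·f_2 from 39/10*x_1*x_2 - 1/2*x_2**2 - 9/5*x_1 - 5/4*x_2 + 1 → 73/10*x_2**2 + 6*x_1 - 5/4*x_2 - 34/5
  leading term x_2**2: no divisor's leading term divides it; move 73/10*x_2**2 to the remainder.
  leading term x_1: no divisor's leading term divides it; move 6*x_1 to the remainder.
  leading term x_2: no divisor's leading term divides it; move -5/4*x_2 to the remainder.
  leading term 1: no divisor's leading term divides it; move -34/5 to the remainder.
  remainder 7/4*x_2**3 + 73/10*x_2**2 + 6*x_1 - 5/4*x_2 - 34/5 ≠ 0; add g_3 = 7/4*x_2**3 + 73/10*x_2**2 + 6*x_1 - 5/4*x_2 - 34/5 to the basis.

The other S-polynomials (S(f_1,g_3), S(f_2,g_3)) all reduce to 0 modulo the current basis, so we have a Gröbner basis.

G = {x_2**3 + 146/35*x_2**2 + 24/7*x_1 - 5/7*x_2 - 136/35, x_1**2 - 9/4*x_2**2 - 47/20*x_1 - 1/2*x_2 + 7/4, x_1*x_2 - 2*x_2**2 - 2*x_1 + 2}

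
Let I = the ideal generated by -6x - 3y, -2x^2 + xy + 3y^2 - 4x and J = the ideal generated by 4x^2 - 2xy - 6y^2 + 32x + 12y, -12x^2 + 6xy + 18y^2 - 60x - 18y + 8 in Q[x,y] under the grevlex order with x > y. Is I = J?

Since reduced Gröbner bases are canonical representatives of ideals under a given ordering, it suffices to compute and compare them.
Buchberger on the first generating set:
f_1 = -6x - 3y, LT = x.
f_2 = -2x^2 + xy + 3y^2 - 4x, LT = x^2.

S(f_1,f_2): lcm = x^2. S = xy + 3/2y^2 - 2x.
  leading term xy: subtract (-1/6y)·f_1 from xy + 3/2y^2 - 2x → y^2 - 2x
  leading term y^2: no divisor's leading term divides it; move y^2 to the remainder.
  leading term x: subtract (1/3)·f_1 from -2x → y
  leading term y: no divisor's leading term divides it; move y to the remainder.
  remainder y^2 + y ≠ 0; add g_3 = y^2 + y to the basis.

The other S-polynomials (S(f_1,g_3), S(f_2,g_3)) all reduce to 0 modulo the current basis, so we have a Gröbner basis.
Inter-reduce: drop elements whose leading term is divisible by another's, tail-reduce, and make monic.
Reduced Gröbner basis: {y^2 + y, x + 1/2y}.

Buchberger on the second generating set:
h_1 = 4x^2 - 2xy - 6y^2 + 32x + 12y, LT = x^2.
h_2 = -12x^2 + 6xy + 18y^2 - 60x - 18y + 8, LT = x^2.

S(h_1,h_2): lcm = x^2. S = 3x + 3/2y + 2/3.
  leading term x: no divisor's leading term divides it; move 3x to the remainder.
  leading term y: no divisor's leading term divides it; move 3/2y to the remainder.
  leading term 1: no divisor's leading term divides it; move 2/3 to the remainder.
  remainder 3x + 3/2y + 2/3 ≠ 0; add k_3 = 3x + 3/2y + 2/3 to the basis.

S(h_1,k_3): lcm = x^2. S = -xy - 3/2y^2 + 70/9x + 3y.
  leading term xy: subtract (-1/3y)·k_3 from -xy - 3/2y^2 + 70/9x + 3y → -y^2 + 70/9x + 29/9y
  leading term y^2: no divisor's leading term divides it; move -y^2 to the remainder.
  leading term x: subtract (70/27)·k_3 from 70/9x + 29/9y → -2/3y - 140/81
  leading term y: no divisor's leading term divides it; move -2/3y to the remainder.
  leading term 1: no divisor's leading term divides it; move -140/81 to the remainder.
  remainder -y^2 - 2/3y - 140/81 ≠ 0; add k_4 = -y^2 - 2/3y - 140/81 to the basis.

The other S-polynomials (S(h_2,k_3), S(h_1,k_4), S(h_2,k_4), S(k_3,k_4)) all reduce to 0 modulo the current basis, so we have a Gröbner basis.
Inter-reduce: drop elements whose leading term is divisible by another's, tail-reduce, and make monic.
Reduced Gröbner basis: {y^2 + 2/3y + 140/81, x + 1/2y + 2/9}.

Since the reduced bases disagree, the two ideals are not the same.

No, the ideals differ.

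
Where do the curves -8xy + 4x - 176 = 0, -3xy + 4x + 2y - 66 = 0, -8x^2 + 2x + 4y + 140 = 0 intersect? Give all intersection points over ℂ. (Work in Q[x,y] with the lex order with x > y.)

Compute a lex Gröbner basis by Buchberger's algorithm.
f_1 = -8xy + 4x - 176, LT = xy.
f_2 = -3xy + 4x + 2y - 66, LT = xy.
f_3 = -8x^2 + 2x + 4y + 140, LT = x^2.

S(f_1,f_2): lcm = xy. S = 5/6x + 2/3y.
  reduce S modulo (f_1, f_2, f_3):
  remainder 5/6x + 2/3y ≠ 0; add h_4 = 5/6x + 2/3y to the basis.

S(f_1,f_3): lcm = x^2y. S = -1/2x^2 + 1/4xy + 22x + 1/2y^2 + 35/2y.
  reduce S modulo (f_1, f_2, f_3, h_4):
  remainder 1/2y^2 - 7/20y - 57/4 ≠ 0; add h_5 = 1/2y^2 - 7/20y - 57/4 to the basis.

S(f_2,f_3): lcm = x^2y. S = -4/3x^2 - 5/12xy + 22x + 1/2y^2 + 35/2y.
  reduce S modulo (f_1, f_2, f_3, h_4, h_5):
  remainder 1/60y + 1/12 ≠ 0; add h_6 = 1/60y + 1/12 to the basis.

The other S-polynomials (S(f_1,h_4), S(f_2,h_4), S(f_3,h_4), S(f_1,h_5), S(f_2,h_5), S(f_3,h_5), S(h_4,h_5), S(f_1,h_6), S(f_2,h_6), S(f_3,h_6), S(h_4,h_6), S(h_5,h_6)) all reduce to 0 modulo the current basis, so we have a Gröbner basis.
Inter-reduce: drop elements whose leading term is divisible by another's, tail-reduce, and make monic.
Reduced Gröbner basis: {x - 4, y + 5}.

From the last basis element, y + 5 = 0, so y takes values in {-5}. Each choice, substituted upward through the basis, yields the corresponding point(s) of the solution set.
  y = -5: the earlier basis element becomes x - 4 = 0, giving x = 4 — point (4, -5).

{(4, -5)}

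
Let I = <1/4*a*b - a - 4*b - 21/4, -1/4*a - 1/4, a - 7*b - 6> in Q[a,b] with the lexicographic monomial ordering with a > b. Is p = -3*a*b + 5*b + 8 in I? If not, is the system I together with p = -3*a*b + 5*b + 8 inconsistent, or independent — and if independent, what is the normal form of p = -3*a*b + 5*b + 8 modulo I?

-3*a*b + 5*b + 8 lies in I (it reduces to 0).

First compute the reduced Gröbner basis of I by Buchberger's algorithm.
f_1 = 1/4*a*b - a - 4*b - 21/4, LT = a*b.
f_2 = -1/4*a - 1/4, LT = a.
f_3 = a - 7*b - 6, LT = a.

S(f_1,f_2): lcm = a*b. S = -4*a - 17*b - 21.
  leading term a: subtract (16)·f_2 from -4*a - 17*b - 21 → -17*b - 17
  leading term b: no divisor's leading term divides it; move -17*b to the remainder.
  leading term 1: no divisor's leading term divides it; move -17 to the remainder.
  remainder -17*b - 17 ≠ 0; add h_4 = -17*b - 17 to the basis.

The other S-polynomials (S(f_1,f_3), S(f_2,f_3), S(f_1,h_4), S(f_2,h_4), S(f_3,h_4)) all reduce to 0 modulo the current basis, so we have a Gröbner basis.
Inter-reduce: drop elements whose leading term is divisible by another's, tail-reduce, and make monic.
Reduced Gröbner basis: {a + 1, b + 1}.
Label its elements g_1 = a + 1, g_2 = b + 1.

Reduce p = -3*a*b + 5*b + 8 modulo G:
  leading term a*b: subtract (-3*b)·g_1 from -3*a*b + 5*b + 8 → 8*b + 8
  leading term b: subtract (8)·g_2 from 8*b + 8 → 0
  normal form = 0.
Since the normal form is 0, p ∈ I.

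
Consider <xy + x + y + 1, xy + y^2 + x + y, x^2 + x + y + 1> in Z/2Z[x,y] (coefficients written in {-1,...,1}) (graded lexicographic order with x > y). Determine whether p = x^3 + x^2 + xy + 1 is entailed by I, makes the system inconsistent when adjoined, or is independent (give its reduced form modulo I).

x^3 + x^2 + xy + 1 is independent of I; its normal form modulo I is x + 1.

First compute the reduced Gröbner basis of I by Buchberger's algorithm.
f_1 = xy + x + y + 1, LT = xy.
f_2 = xy + y^2 + x + y, LT = xy.
f_3 = x^2 + x + y + 1, LT = x^2.

S(f_1,f_2): lcm = xy. S = y^2 + 1.
  reduce S modulo (f_1, f_2, f_3):
  remainder y^2 + 1 ≠ 0; add h_4 = y^2 + 1 to the basis.

The other S-polynomials (S(f_1,f_3), S(f_2,f_3), S(f_1,h_4), S(f_2,h_4), S(f_3,h_4)) all reduce to 0 modulo the current basis, so we have a Gröbner basis.
Inter-reduce: drop elements whose leading term is divisible by another's, tail-reduce, and make monic.
Reduced Gröbner basis: {x^2 + x + y + 1, xy + x + y + 1, y^2 + 1}.
Label its elements g_1 = x^2 + x + y + 1, g_2 = xy + x + y + 1, g_3 = y^2 + 1.

Reduce p = x^3 + x^2 + xy + 1 modulo G:
  leading term x^3: subtract (x)·g_1 from x^3 + x^2 + xy + 1 → x + 1
  leading term x: no divisor's leading term divides it; move x to the remainder.
  leading term 1: no divisor's leading term divides it; move 1 to the remainder.
  normal form = x + 1.
The normal form is nonzero, so p ∉ I. Since p minus its normal form lies in I, I + (p) = I + (r) where r = x + 1; decide whether this ideal is the whole ring.
Run Buchberger on G together with r (pairs among the g_i already reduce to 0 since G is a Gröbner basis):
g_1 = x^2 + x + y + 1, LT = x^2.
g_2 = xy + x + y + 1, LT = xy.
g_3 = y^2 + 1, LT = y^2.
r = x + 1, LT = x.

S(g_1,r): lcm = x^2. S = y + 1.
  reduce S modulo (g_1, g_2, g_3, r):
  remainder y + 1 ≠ 0; add m_5 = y + 1 to the basis.

The other S-polynomials (S(g_1,g_2), S(g_1,g_3), S(g_2,g_3), S(g_2,r), S(g_3,r), S(g_1,m_5), S(g_2,m_5), S(g_3,m_5), S(r,m_5)) all reduce to 0 modulo the current basis, so we have a Gröbner basis.
Inter-reduce: drop elements whose leading term is divisible by another's, tail-reduce, and make monic.
Reduced Gröbner basis: {x + 1, y + 1}.
The reduced Gröbner basis of I + (p) is {x + 1, y + 1} ≠ {1}, a proper ideal, so the enlarged system stays consistent: p is independent of I, with normal form x + 1.

Ideal membership is decidable via reduction modulo a Gröbner basis.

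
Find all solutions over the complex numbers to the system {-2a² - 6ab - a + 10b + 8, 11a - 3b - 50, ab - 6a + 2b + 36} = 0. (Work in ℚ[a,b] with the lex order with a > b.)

Compute a lex Gröbner basis by Buchberger's algorithm.
f_1 = -2a² - 6ab - a + 10b + 8, LT = a².
f_2 = 11a - 3b - 50, LT = a.
f_3 = ab - 6a + 2b + 36, LT = ab.

S(f_1,f_2): lcm = a². S = 36/11ab + 111/22a - 5b - 4.
  leading term ab: subtract (36/121b)·f_2 from 36/11ab + 111/22a - 5b - 4 → 111/22a + 108/121b² + 1195/121b - 4
  leading term a: subtract (111/242)·f_2 from 111/22a + 108/121b² + 1195/121b - 4 → 108/121b² + 2723/242b + 2291/121
  leading term b²: no divisor's leading term divides it; move 108/121b² to the remainder.
  leading term b: no divisor's leading term divides it; move 2723/242b to the remainder.
  leading term 1: no divisor's leading term divides it; move 2291/121 to the remainder.
  remainder 108/121b² + 2723/242b + 2291/121 ≠ 0; add h_4 = 108/121b² + 2723/242b + 2291/121 to the basis.

S(f_1,f_3): lcm = a²b. S = 6a² + 3ab² - 3/2ab - 36a - 5b² - 4b.
  leading term a²: subtract (-3)·f_1 from 6a² + 3ab² - 3/2ab - 36a - 5b² - 4b → 3ab² - 39/2ab - 39a - 5b² + 26b + 24
  leading term ab²: subtract (3/11b²)·f_2 from 3ab² - 39/2ab - 39a - 5b² + 26b + 24 → -39/2ab - 39a + 9/11b³ + 95/11b² + 26b + 24
  leading term ab: subtract (-39/22b)·f_2 from -39/2ab - 39a + 9/11b³ + 95/11b² + 26b + 24 → -39a + 9/11b³ + 73/22b² - 689/11b + 24
  leading term a: subtract (-39/11)·f_2 from -39a + 9/11b³ + 73/22b² - 689/11b + 24 → 9/11b³ + 73/22b² - 806/11b - 1686/11
  leading term b³: subtract (11/12b)·h_4 from 9/11b³ + 73/22b² - 806/11b - 1686/11 → -1847/264b² - 11963/132b - 1686/11
  leading term b²: subtract (-20317/2592)·h_4 from -1847/264b² - 11963/132b - 1686/11 → -138635/57024b - 138635/28512
  leading term b: no divisor's leading term divides it; move -138635/57024b to the remainder.
  leading term 1: no divisor's leading term divides it; move -138635/28512 to the remainder.
  remainder -138635/57024b - 138635/28512 ≠ 0; add h_5 = -138635/57024b - 138635/28512 to the basis.

The other S-polynomials (S(f_2,f_3), S(f_1,h_4), S(f_2,h_4), S(f_3,h_4), S(f_1,h_5), S(f_2,h_5), S(f_3,h_5), S(h_4,h_5)) all reduce to 0 modulo the current basis, so we have a Gröbner basis.
Inter-reduce: drop elements whose leading term is divisible by another's, tail-reduce, and make monic.
Reduced Gröbner basis: {a - 4, b + 2}.

Since the basis is lex-ordered, b + 2 is univariate in b. Its roots are {-2}. Back-substituting each root into the other basis elements fixes the other coordinates.
  b = -2: the earlier basis element becomes a - 4 = 0, giving a = 4 — point (4, -2).
Substituting each solution back into the original system confirms all equations vanish.
Zero-dimensionality of the ideal guarantees finitely many solutions over ℂ.

{(4, -2)}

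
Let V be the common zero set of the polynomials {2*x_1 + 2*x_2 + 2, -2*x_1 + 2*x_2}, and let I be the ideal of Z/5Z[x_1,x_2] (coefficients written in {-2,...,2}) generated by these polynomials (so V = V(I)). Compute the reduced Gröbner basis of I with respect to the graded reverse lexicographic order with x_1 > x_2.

G = {x_1 - 2, x_2 - 2}

This is the nonlinear analogue of row-reducing a linear system.

f_1 = 2*x_1 + 2*x_2 + 2, LT = x_1.
f_2 = -2*x_1 + 2*x_2, LT = x_1.

S(f_1,f_2): lcm = x_1. S = 2*x_2 + 1.
  leading term x_2: no divisor's leading term divides it; move 2*x_2 to the remainder.
  leading term 1: no divisor's leading term divides it; move 1 to the remainder.
  remainder 2*x_2 + 1 ≠ 0; add g_3 = 2*x_2 + 1 to the basis.

The other S-polynomials (S(f_1,g_3), S(f_2,g_3)) all reduce to 0 modulo the current basis, so we have a Gröbner basis.
Inter-reduce: drop elements whose leading term is divisible by another's, tail-reduce, and make monic.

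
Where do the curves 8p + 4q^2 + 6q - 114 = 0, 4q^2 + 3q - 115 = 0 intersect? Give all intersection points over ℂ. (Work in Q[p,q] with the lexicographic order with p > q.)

{(65/32, -23/4), (-2, 5)}

Compute a lex Gröbner basis by Buchberger's algorithm.
f_1 = 8p + 4q^2 + 6q - 114, LT = p.
f_2 = 4q^2 + 3q - 115, LT = q^2.

The S-polynomials (S(f_1,f_2)) all reduce to 0 modulo the current basis, so we have a Gröbner basis.
Inter-reduce: drop elements whose leading term is divisible by another's, tail-reduce, and make monic.
Reduced Gröbner basis: {p + 3/8q + 1/8, q^2 + 3/4q - 115/4}.

From the last basis element, q^2 + 3/4q - 115/4 = 0, so q takes values in {-23/4, 5}. Each choice, substituted upward through the basis, yields the corresponding point(s) of the solution set.
  q = -23/4: the earlier basis element becomes p - 65/32 = 0, giving p = 65/32 — point (65/32, -23/4).
  q = 5: the earlier basis element becomes p + 2 = 0, giving p = -2 — point (-2, 5).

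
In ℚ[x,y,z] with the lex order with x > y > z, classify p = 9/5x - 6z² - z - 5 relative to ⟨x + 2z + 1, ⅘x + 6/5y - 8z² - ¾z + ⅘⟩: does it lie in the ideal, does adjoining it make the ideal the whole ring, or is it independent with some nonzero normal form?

First compute the reduced Gröbner basis of I by Buchberger's algorithm.
f_1 = x + 2z + 1, LT = x.
f_2 = ⅘x + 6/5y - 8z² - ¾z + ⅘, LT = x.

S(f_1,f_2): lcm = x. S = -3/2y + 10z² + 47/16z.
  leading term y: no divisor's leading term divides it; move -3/2y to the remainder.
  leading term z²: no divisor's leading term divides it; move 10z² to the remainder.
  leading term z: no divisor's leading term divides it; move 47/16z to the remainder.
  remainder -3/2y + 10z² + 47/16z ≠ 0; add h_3 = -3/2y + 10z² + 47/16z to the basis.

The other S-polynomials (S(f_1,h_3), S(f_2,h_3)) all reduce to 0 modulo the current basis, so we have a Gröbner basis.
Inter-reduce: drop elements whose leading term is divisible by another's, tail-reduce, and make monic.
Reduced Gröbner basis: {x + 2z + 1, y - 20/3z² - 47/24z}.
Label its elements g_1 = x + 2z + 1, g_2 = y - 20/3z² - 47/24z.

Reduce p = 9/5x - 6z² - z - 5 modulo G:
  leading term x: subtract (9/5)·g_1 from 9/5x - 6z² - z - 5 → -6z² - 23/5z - 34/5
  leading term z²: no divisor's leading term divides it; move -6z² to the remainder.
  leading term z: no divisor's leading term divides it; move -23/5z to the remainder.
  leading term 1: no divisor's leading term divides it; move -34/5 to the remainder.
  normal form = -6z² - 23/5z - 34/5.
The normal form is nonzero, so p ∉ I. Since p minus its normal form lies in I, I + (p) = I + (r) where r = -6z² - 23/5z - 34/5; decide whether this ideal is the whole ring.
Run Buchberger on G together with r (pairs among the g_i already reduce to 0 since G is a Gröbner basis):
g_1 = x + 2z + 1, LT = x.
g_2 = y - 20/3z² - 47/24z, LT = y.
r = -6z² - 23/5z - 34/5, LT = z².

The S-polynomials (S(g_1,g_2), S(g_1,r), S(g_2,r)) all reduce to 0 modulo the current basis, so we have a Gröbner basis.
Inter-reduce: drop elements whose leading term is divisible by another's, tail-reduce, and make monic.
Reduced Gröbner basis: {x + 2z + 1, y + 227/72z + 68/9, z² + 23/30z + 17/15}.
The reduced Gröbner basis of I + (p) is {x + 2z + 1, y + 227/72z + 68/9, z² + 23/30z + 17/15} ≠ {1}, a proper ideal, so the enlarged system stays consistent: p is independent of I, with normal form -6z² - 23/5z - 34/5.

9/5x - 6z² - z - 5 is independent of I; its normal form modulo I is -6z² - 23/5z - 34/5.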